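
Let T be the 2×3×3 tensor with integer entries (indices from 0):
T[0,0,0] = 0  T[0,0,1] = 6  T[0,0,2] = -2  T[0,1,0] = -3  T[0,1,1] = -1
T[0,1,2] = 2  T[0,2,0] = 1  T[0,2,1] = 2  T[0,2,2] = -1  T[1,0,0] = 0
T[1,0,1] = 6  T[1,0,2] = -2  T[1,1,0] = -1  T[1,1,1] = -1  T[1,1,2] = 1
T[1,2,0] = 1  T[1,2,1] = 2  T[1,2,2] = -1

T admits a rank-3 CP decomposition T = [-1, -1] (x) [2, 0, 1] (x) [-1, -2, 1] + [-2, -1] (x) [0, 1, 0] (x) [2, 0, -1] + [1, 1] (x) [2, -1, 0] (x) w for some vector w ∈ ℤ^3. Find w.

Subtract the known terms from T to get the rank-1 residual R = [1, 1] (x) [2, -1, 0] (x) w, so R[i,j,k] = a[i]·b[j]·w[k]. Pick indices with nonzero a[0]·b[0] = (1)·(2) = 2. Only the fibre through (0,0,·) is needed: R[0,0,:] = T[0,0,:] − Σₗ aₗ[0]bₗ[0]cₗ = [0, 6, -2] − (-1)·(2)·[-1, -2, 1] − (-2)·(0)·[2, 0, -1] = [-2, 2, 0]. Then w[k] = R[0,0,k] / 2 for each k, giving w = [-2, 2, 0] / 2 = [-1, 1, 0].

w = [-1, 1, 0]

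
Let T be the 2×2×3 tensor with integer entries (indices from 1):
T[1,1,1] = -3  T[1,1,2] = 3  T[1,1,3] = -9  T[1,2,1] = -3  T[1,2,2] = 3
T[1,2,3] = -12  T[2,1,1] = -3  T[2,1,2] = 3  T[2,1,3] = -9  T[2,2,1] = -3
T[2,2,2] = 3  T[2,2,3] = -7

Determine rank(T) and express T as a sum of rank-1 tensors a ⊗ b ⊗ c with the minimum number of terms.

rank(T) = 2

Lower bound: the mode-3 unfolding of T (rows indexed by k, columns by (i,j) = (1,1), (1,2), (2,1), (2,2)) is [[-3, -3, -3, -3], [3, 3, 3, 3], [-9, -12, -9, -7]].
There the 2×2 minor on rows k ∈ {1, 3}, columns (i,j) ∈ {(1,1), (1,2)} is det [[-3, -3], [-9, -12]] = 9 ≠ 0, so this unfolding has rank ≥ 2; CP rank is at least every unfolding rank, so rank(T) ≥ 2. (Unfolding ranks only ever bound the CP rank from below — rank(T) can be strictly larger than all of them — so the matching upper bound has to come from an explicit 2-term decomposition.)
Upper bound — finding two terms. Write S_k = T[:,:,k] for the frontal slices: S₁ = [[-3, -3], [-3, -3]], S₂ = [[3, 3], [3, 3]], S₃ = [[-9, -12], [-9, -7]].
If T = a₁ ⊗ b₁ ⊗ c₁ + a₂ ⊗ b₂ ⊗ c₂ then each S_k = c₁[k]·a₁b₁ᵀ + c₂[k]·a₂b₂ᵀ. S₁ and S₃ are linearly independent, so a₁b₁ᵀ and a₂b₂ᵀ must span the same plane of matrices: they are the rank-1 matrices of the form x·S₁ + y·S₃.
det(x·S₁ + y·S₃) is −15·xy − 45·y² = (-15)·(x + 3·y)(y), vanishing at (x:y) = (3:-1) and (1:0).
M₁ = 3·S₁ − S₃ = [[0, 3], [0, -2]] = (3, -2)(0, 1)ᵀ and M₂ = S₁ = [[-3, -3], [-3, -3]] = (-3)·(1, 1)(1, 1)ᵀ, so take a₁ = (3, -2), b₁ = (0, 1), a₂ = (1, 1), b₂ = (1, 1).
Each slice is an integer combination of E₁ = a₁b₁ᵀ and E₂ = a₂b₂ᵀ: S₁ = −3·E₂, S₂ = 3·E₂, S₃ = −E₁ − 9·E₂; reading off coefficients, c₁ = (0, 0, -1) and c₂ = (-3, 3, -9).
Hence T = (3, -2) ⊗ (0, 1) ⊗ (0, 0, -1) + (1, 1) ⊗ (1, 1) ⊗ (-3, 3, -9), so rank(T) ≤ 2.
These bounds meet, so rank(T) = 2.
Check entry T[1,2,1] = -3: (3)·(1)·(0) + (1)·(1)·(-3) = -3.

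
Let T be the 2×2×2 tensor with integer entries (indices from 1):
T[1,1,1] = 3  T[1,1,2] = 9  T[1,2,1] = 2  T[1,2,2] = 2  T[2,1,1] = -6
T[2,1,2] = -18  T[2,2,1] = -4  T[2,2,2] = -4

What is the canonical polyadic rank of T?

2

Lower bound: in the mode-2 unfolding of T (rows indexed by j, columns by (i,k)) the 2×2 minor on rows j ∈ {1, 2}, columns (i,k) ∈ {(1,1), (1,2)} is det [[3, 9], [2, 2]] = -12 ≠ 0, so that unfolding has rank ≥ 2 and hence rank(T) ≥ 2 (CP rank is at least every unfolding rank, though it can be larger).
Upper bound: T[i,:,:] = a[i]·M for every slice, with a = [1, -2] and M = [[3, 9], [2, 2]] (rows j, columns k).
Splitting M by its rows (j = 1, 2), M = [1, 0][3, 9]ᵀ + [0, 1][2, 2]ᵀ.
Hence T = [1, -2] (x) [1, 0] (x) [3, 9] + [1, -2] (x) [0, 1] (x) [2, 2], so rank(T) ≤ 2.
These bounds meet, so rank(T) = 2.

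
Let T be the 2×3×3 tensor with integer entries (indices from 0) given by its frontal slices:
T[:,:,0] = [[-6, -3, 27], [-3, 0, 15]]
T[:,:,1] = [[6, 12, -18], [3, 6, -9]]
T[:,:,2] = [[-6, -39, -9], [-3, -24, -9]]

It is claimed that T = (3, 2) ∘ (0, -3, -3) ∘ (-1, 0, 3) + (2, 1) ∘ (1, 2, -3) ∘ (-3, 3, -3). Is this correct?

Reconstruct entrywise from the claimed factors. For example, T[0,2,2] = -9 and Σₗ aₗ[0]bₗ[2]cₗ[2] = (3)·(-3)·(3) + (2)·(-3)·(-3) = -9; checking all 18 entries, every one matches. The claim holds.

Yes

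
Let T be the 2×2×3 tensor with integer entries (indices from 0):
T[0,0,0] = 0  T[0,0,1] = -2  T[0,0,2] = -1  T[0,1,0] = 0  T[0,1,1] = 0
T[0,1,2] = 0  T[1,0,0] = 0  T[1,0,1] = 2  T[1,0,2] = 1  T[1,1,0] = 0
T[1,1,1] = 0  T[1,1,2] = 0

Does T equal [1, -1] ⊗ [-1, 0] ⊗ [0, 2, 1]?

Yes

Reconstruct entrywise from the claimed factors. For example, T[0,1,0] = 0 and Σₗ aₗ[0]bₗ[1]cₗ[0] = (1)·(0)·(0) = 0; checking all 12 entries, every one matches. The claim holds.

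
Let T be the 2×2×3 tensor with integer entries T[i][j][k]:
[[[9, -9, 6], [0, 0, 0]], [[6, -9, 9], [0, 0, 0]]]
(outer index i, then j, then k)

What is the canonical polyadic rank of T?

2

Lower bound: the mode-3 unfolding of T (rows indexed by k, columns by (i,j) = (0,0), (0,1), (1,0), (1,1)) is [[9, 0, 6, 0], [-9, 0, -9, 0], [6, 0, 9, 0]].
There the 2×2 minor on rows k ∈ {0, 1}, columns (i,j) ∈ {(0,0), (1,0)} is det [[9, 6], [-9, -9]] = -27 ≠ 0, so this unfolding has rank ≥ 2; CP rank is at least every unfolding rank, so rank(T) ≥ 2. (Unfolding ranks only ever bound the CP rank from below — rank(T) can be strictly larger than all of them — so the matching upper bound has to come from an explicit 2-term decomposition.)
Upper bound — finding two terms. Every mode-2 slice of T is a multiple of one matrix: T[:,j,:] = b[j]·M with b = (1, 0) and M = [[9, -9, 6], [6, -9, 9]] (rows indexed by i, columns by k). So it suffices to write M as a sum of two rank-1 matrices.
Splitting M by its rows (i = 0, 1), M = (1, 0)(9, -9, 6)ᵀ + (0, 1)(6, -9, 9)ᵀ.
Hence T = (1, 0) (x) (1, 0) (x) (9, -9, 6) + (0, 1) (x) (1, 0) (x) (6, -9, 9), so rank(T) ≤ 2.
These bounds meet, so rank(T) = 2.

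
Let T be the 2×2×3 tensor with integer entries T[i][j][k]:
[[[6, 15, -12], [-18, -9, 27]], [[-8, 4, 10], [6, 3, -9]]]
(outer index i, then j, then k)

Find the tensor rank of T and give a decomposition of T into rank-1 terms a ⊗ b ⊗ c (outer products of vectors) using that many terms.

Lower bound: the mode-2 unfolding of T (rows indexed by j, columns by (i,k) = (0,0), (0,1), (0,2), (1,0), (1,1), (1,2)) is [[6, 15, -12, -8, 4, 10], [-18, -9, 27, 6, 3, -9]].
There the 2×2 minor on rows j ∈ {0, 1}, columns (i,k) ∈ {(0,0), (0,1)} is det [[6, 15], [-18, -9]] = 216 ≠ 0, so this unfolding has rank ≥ 2; CP rank is at least every unfolding rank, so rank(T) ≥ 2. (Flattening ranks never certify an upper bound on CP rank; for that we must actually write T with 2 rank-1 terms.)
Upper bound — finding two terms. Write S_k = T[:,:,k] for the frontal slices: S₀ = [[6, -18], [-8, 6]], S₁ = [[15, -9], [4, 3]], S₂ = [[-12, 27], [10, -9]].
If T = a₁ ⊗ b₁ ⊗ c₁ + a₂ ⊗ b₂ ⊗ c₂ then each S_k = c₁[k]·a₁b₁ᵀ + c₂[k]·a₂b₂ᵀ. S₀ and S₁ are linearly independent, so a₁b₁ᵀ and a₂b₂ᵀ must span the same plane of matrices: they are the rank-1 matrices of the form x·S₀ + y·S₁.
det(x·S₀ + y·S₁) is −108·x² + 108·xy + 81·y² = (-27)·(2·x − 3·y)(2·x + y), vanishing at (x:y) = (3:2) and (1:-2).
M₁ = 3·S₀ + 2·S₁ = [[48, -72], [-16, 24]] = 8·[3, -1][2, -3]ᵀ and M₂ = S₀ − 2·S₁ = [[-24, 0], [-16, 0]] = (-8)·[3, 2][1, 0]ᵀ, so take a₁ = [3, -1], b₁ = [2, -3], a₂ = [3, 2], b₂ = [1, 0].
Each slice is an integer combination of E₁ = a₁b₁ᵀ and E₂ = a₂b₂ᵀ: S₀ = 2·E₁ − 2·E₂, S₁ = E₁ + 3·E₂, S₂ = −3·E₁ + 2·E₂; reading off coefficients, c₁ = [2, 1, -3] and c₂ = [-2, 3, 2].
Hence T = [3, -1] ⊗ [2, -3] ⊗ [2, 1, -3] + [3, 2] ⊗ [1, 0] ⊗ [-2, 3, 2], so rank(T) ≤ 2.
These bounds meet, so rank(T) = 2.

rank(T) = 2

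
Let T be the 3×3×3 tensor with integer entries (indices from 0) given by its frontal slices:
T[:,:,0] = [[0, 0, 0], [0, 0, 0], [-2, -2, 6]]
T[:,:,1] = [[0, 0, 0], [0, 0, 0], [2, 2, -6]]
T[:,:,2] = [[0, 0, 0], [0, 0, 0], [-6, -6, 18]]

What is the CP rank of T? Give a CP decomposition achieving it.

rank(T) = 1

Lower bound: T ≠ 0 (e.g. T[2,0,0] = -2), so rank(T) ≥ 1.
Upper bound: if T = a (x) b (x) c then every fibre of T is a multiple of the corresponding factor, so read the factors off the fibres through the nonzero entry T[2,0,0] = -2.
The mode-1 fibre T[:,0,0] = [0, 0, -2] gives a = [0, 0, 1] (primitive direction); the mode-2 fibre T[2,:,0] = [-2, -2, 6] gives b = [1, 1, -3]; then c[k] = T[2,0,k] / (a[2]·b[0]) = [-2, 2, -6] / 1 = [-2, 2, -6].
Expanding [0, 0, 1] (x) [1, 1, -3] (x) [-2, 2, -6] reproduces all 27 entries of T, so T = [0, 0, 1] (x) [1, 1, -3] (x) [-2, 2, -6] and rank(T) ≤ 1.
These bounds meet, so rank(T) = 1.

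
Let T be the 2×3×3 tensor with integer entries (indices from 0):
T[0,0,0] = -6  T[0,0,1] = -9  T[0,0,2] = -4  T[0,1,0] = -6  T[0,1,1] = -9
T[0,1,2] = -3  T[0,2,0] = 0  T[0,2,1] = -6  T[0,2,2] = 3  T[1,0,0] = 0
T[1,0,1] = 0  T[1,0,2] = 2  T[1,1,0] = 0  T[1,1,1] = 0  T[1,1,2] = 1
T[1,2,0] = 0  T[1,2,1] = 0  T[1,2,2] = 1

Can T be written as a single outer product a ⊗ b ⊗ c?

The mode-2 unfolding of T (rows indexed by j, columns by (i,k) = (0,0), (0,1), (0,2), (1,0), (1,1), (1,2)) is [[-6, -9, -4, 0, 0, 2], [-6, -9, -3, 0, 0, 1], [0, -6, 3, 0, 0, 1]].
There the 3×3 minor on rows j ∈ {0, 1, 2}, columns (i,k) ∈ {(0,0), (0,1), (0,2)} is det [[-6, -9, -4], [-6, -9, -3], [0, -6, 3]] = -36 ≠ 0, so this unfolding has rank ≥ 3; CP rank is at least every unfolding rank, so rank(T) ≥ 3.
In particular rank(T) ≥ 3 > 1, so T is not rank-1.

No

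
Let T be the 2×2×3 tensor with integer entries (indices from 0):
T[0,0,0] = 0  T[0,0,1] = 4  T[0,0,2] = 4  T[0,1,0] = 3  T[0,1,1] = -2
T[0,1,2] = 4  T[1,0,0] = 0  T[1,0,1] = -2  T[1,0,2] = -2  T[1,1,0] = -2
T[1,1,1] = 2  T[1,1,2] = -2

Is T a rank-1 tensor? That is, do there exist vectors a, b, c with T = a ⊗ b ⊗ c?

No

The mode-2 unfolding of T (rows indexed by j, columns by (i,k) = (0,0), (0,1), (0,2), (1,0), (1,1), (1,2)) is [[0, 4, 4, 0, -2, -2], [3, -2, 4, -2, 2, -2]].
There the 2×2 minor on rows j ∈ {0, 1}, columns (i,k) ∈ {(0,0), (0,1)} is det [[0, 4], [3, -2]] = -12 ≠ 0, so this unfolding has rank ≥ 2; CP rank is at least every unfolding rank, so rank(T) ≥ 2.
In particular rank(T) ≥ 2 > 1, so T is not rank-1.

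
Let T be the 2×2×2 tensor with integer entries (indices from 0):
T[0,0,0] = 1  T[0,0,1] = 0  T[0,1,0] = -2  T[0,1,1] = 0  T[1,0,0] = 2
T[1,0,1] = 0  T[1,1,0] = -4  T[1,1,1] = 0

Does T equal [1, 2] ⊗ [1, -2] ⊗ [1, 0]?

Reconstruct entrywise from the claimed factors. For example, T[0,0,1] = 0 and Σₗ aₗ[0]bₗ[0]cₗ[1] = (1)·(1)·(0) = 0; checking all 8 entries, every one matches. The claim holds.

Yes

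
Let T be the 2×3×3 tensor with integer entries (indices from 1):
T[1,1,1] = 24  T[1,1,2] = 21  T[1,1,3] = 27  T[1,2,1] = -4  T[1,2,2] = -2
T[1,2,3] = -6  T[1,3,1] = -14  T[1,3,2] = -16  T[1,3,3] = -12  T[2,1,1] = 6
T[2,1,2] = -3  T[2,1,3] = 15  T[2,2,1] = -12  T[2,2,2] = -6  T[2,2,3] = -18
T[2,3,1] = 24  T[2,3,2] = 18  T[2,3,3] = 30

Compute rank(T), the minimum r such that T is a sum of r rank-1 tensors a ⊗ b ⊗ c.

2

Lower bound: the mode-1 unfolding of T (rows indexed by i, columns by (j,k) = (1,1), (1,2), (1,3), (2,1), (2,2), (2,3), (3,1), (3,2), (3,3)) is [[24, 21, 27, -4, -2, -6, -14, -16, -12], [6, -3, 15, -12, -6, -18, 24, 18, 30]].
There the 2×2 minor on rows i ∈ {1, 2}, columns (j,k) ∈ {(1,1), (1,2)} is det [[24, 21], [6, -3]] = -198 ≠ 0, so this unfolding has rank ≥ 2; CP rank is at least every unfolding rank, so rank(T) ≥ 2. (Flattening ranks never certify an upper bound on CP rank; for that we must actually write T with 2 rank-1 terms.)
Upper bound — finding two terms. Write S_k = T[:,:,k] for the frontal slices: S₁ = [[24, -4, -14], [6, -12, 24]], S₂ = [[21, -2, -16], [-3, -6, 18]], S₃ = [[27, -6, -12], [15, -18, 30]].
If T = a₁ ⊗ b₁ ⊗ c₁ + a₂ ⊗ b₂ ⊗ c₂ then each S_k = c₁[k]·a₁b₁ᵀ + c₂[k]·a₂b₂ᵀ. S₁ and S₂ are linearly independent, so a₁b₁ᵀ and a₂b₂ᵀ must span the same plane of matrices: they are the rank-1 matrices of the form x·S₁ + y·S₂.
The 2×2 minor of x·S₁ + y·S₂ on rows {1,2}, columns {1,2} is −264·x² − 396·xy − 132·y² = (-132)·(x + y)(2·x + y), vanishing at (x:y) = (1:-1) and (1:-2).
M₁ = S₁ − S₂ = [[3, -2, 2], [9, -6, 6]] = [1, 3][3, -2, 2]ᵀ and M₂ = S₁ − 2·S₂ = [[-18, 0, 18], [12, 0, -12]] = (-6)·[3, -2][1, 0, -1]ᵀ, so take a₁ = [1, 3], b₁ = [3, -2, 2], a₂ = [3, -2], b₂ = [1, 0, -1].
Each slice is an integer combination of E₁ = a₁b₁ᵀ and E₂ = a₂b₂ᵀ: S₁ = 2·E₁ + 6·E₂, S₂ = E₁ + 6·E₂, S₃ = 3·E₁ + 6·E₂; reading off coefficients, c₁ = [2, 1, 3] and c₂ = [6, 6, 6].
Hence T = [1, 3] ⊗ [3, -2, 2] ⊗ [2, 1, 3] + [3, -2] ⊗ [1, 0, -1] ⊗ [6, 6, 6], so rank(T) ≤ 2.
These bounds meet, so rank(T) = 2.
Check entry T[1,3,2] = -16: (1)·(2)·(1) + (3)·(-1)·(6) = -16.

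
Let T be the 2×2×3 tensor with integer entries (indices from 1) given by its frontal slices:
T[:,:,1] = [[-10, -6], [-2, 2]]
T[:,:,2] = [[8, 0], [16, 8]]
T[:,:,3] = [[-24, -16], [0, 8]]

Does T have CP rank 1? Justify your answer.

The mode-1 unfolding of T (rows indexed by i, columns by (j,k) = (1,1), (1,2), (1,3), (2,1), (2,2), (2,3)) is [[-10, 8, -24, -6, 0, -16], [-2, 16, 0, 2, 8, 8]].
There the 2×2 minor on rows i ∈ {1, 2}, columns (j,k) ∈ {(1,1), (1,2)} is det [[-10, 8], [-2, 16]] = -144 ≠ 0, so this unfolding has rank ≥ 2; CP rank is at least every unfolding rank, so rank(T) ≥ 2.
In particular rank(T) ≥ 2 > 1, so T is not rank-1.

No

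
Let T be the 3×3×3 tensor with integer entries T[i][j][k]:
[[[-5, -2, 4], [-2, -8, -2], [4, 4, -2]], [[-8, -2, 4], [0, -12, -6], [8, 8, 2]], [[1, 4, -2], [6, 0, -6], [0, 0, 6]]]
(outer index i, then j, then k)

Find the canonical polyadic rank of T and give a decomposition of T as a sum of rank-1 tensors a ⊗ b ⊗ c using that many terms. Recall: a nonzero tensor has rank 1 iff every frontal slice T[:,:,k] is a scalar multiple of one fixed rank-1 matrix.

Lower bound: in the mode-2 unfolding of T (rows indexed by j, columns by (i,k)) the 3×3 minor on rows j ∈ {0, 1, 2}, columns (i,k) ∈ {(0,0), (0,1), (1,0)} is det [[-5, -2, -8], [-2, -8, 0], [4, 4, 8]] = 96 ≠ 0, so that unfolding has rank ≥ 3 and hence rank(T) ≥ 3 (CP rank is at least every unfolding rank, though it can be larger).
Upper bound: T is a sum of 3 rank-1 terms, T = (0, 1, 1) ⊗ (1, 0, -2) ⊗ (-2, -2, -2) + (1, 1, -1) ⊗ (1, 1, -1) ⊗ (-4, -4, 2) + (1, 2, 1) ⊗ (1, -2, 0) ⊗ (-1, 2, 2) (written with every a and b primitive with positive leading entry and the scale carried by c; CP decompositions are not unique, and this one is verified by expanding entrywise), so rank(T) ≤ 3.
These bounds meet, so rank(T) = 3.

rank(T) = 3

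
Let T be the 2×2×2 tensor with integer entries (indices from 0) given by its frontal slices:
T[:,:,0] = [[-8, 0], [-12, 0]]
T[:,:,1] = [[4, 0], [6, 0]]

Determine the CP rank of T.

Lower bound: T ≠ 0 (e.g. T[0,0,0] = -8), so rank(T) ≥ 1.
Upper bound: the mode-1 fibre T[:,0,0] = [-8, -12] gives a = [2, 3] (primitive direction); the mode-2 fibre T[0,:,0] = [-8, 0] gives b = [1, 0]; then c[k] = T[0,0,k] / (a[0]·b[0]) = [-8, 4] / 2 = [-4, 2].
Expanding [2, 3] (x) [1, 0] (x) [-4, 2] reproduces all 8 entries of T, so T = [2, 3] (x) [1, 0] (x) [-4, 2] and rank(T) ≤ 1.
These bounds meet, so rank(T) = 1.

1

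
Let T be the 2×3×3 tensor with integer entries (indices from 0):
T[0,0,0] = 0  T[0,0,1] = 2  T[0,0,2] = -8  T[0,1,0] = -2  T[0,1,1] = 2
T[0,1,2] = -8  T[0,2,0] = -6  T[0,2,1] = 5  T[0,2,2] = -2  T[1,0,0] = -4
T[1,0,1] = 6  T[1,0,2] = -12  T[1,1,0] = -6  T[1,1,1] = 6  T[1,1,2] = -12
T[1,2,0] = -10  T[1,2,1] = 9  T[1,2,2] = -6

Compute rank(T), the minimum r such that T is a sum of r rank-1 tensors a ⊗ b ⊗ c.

3

Lower bound: the mode-2 unfolding of T (rows indexed by j, columns by (i,k) = (0,0), (0,1), (0,2), (1,0), (1,1), (1,2)) is [[0, 2, -8, -4, 6, -12], [-2, 2, -8, -6, 6, -12], [-6, 5, -2, -10, 9, -6]].
There the 3×3 minor on rows j ∈ {0, 1, 2}, columns (i,k) ∈ {(0,0), (0,1), (0,2)} is det [[0, 2, -8], [-2, 2, -8], [-6, 5, -2]] = 72 ≠ 0, so this unfolding has rank ≥ 3; CP rank is at least every unfolding rank, so rank(T) ≥ 3. (Flattening ranks never certify an upper bound on CP rank; for that we must actually write T with 3 rank-1 terms.)
Upper bound: T is a sum of 3 rank-1 terms, T = (1, 1) ⊗ (2, 0, -1) ⊗ (0, 1, 2) + (1, 1) ⊗ (2, 1, -1) ⊗ (2, -2, -4) + (1, 2) ⊗ (1, 1, 1) ⊗ (-4, 4, -4) (written with every a and b primitive with positive leading entry and the scale carried by c; CP decompositions are not unique, and this one is verified by expanding entrywise), so rank(T) ≤ 3.
These bounds meet, so rank(T) = 3.
Check entry T[0,0,1] = 2: (1)·(2)·(1) + (1)·(2)·(-2) + (1)·(1)·(4) = 2.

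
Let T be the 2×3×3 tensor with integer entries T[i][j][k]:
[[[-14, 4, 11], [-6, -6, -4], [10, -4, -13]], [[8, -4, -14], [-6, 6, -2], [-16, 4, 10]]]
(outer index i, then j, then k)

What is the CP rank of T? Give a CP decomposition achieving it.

Lower bound: the mode-3 unfolding of T (rows indexed by k, columns by (i,j) = (0,0), (0,1), (0,2), (1,0), (1,1), (1,2)) is [[-14, -6, 10, 8, -6, -16], [4, -6, -4, -4, 6, 4], [11, -4, -13, -14, -2, 10]].
There the 3×3 minor on rows k ∈ {0, 1, 2}, columns (i,j) ∈ {(0,0), (0,1), (0,2)} is det [[-14, -6, 10], [4, -6, -4], [11, -4, -13]] = -416 ≠ 0, so this unfolding has rank ≥ 3; CP rank is at least every unfolding rank, so rank(T) ≥ 3. (Unfolding ranks only ever bound the CP rank from below — rank(T) can be strictly larger than all of them — so the matching upper bound has to come from an explicit 3-term decomposition.)
Upper bound: T is a sum of 3 rank-1 terms, T = [1, -1] (x) [2, -1, -2] (x) [-2, 4, 4] + [1, -1] (x) [2, 1, -2] (x) [-4, -2, 2] + [1, 2] (x) [1, 2, 1] (x) [-2, 0, -1] (written with every a and b primitive with positive leading entry and the scale carried by c; CP decompositions are not unique, and this one is verified by expanding entrywise), so rank(T) ≤ 3.
These bounds meet, so rank(T) = 3.

rank(T) = 3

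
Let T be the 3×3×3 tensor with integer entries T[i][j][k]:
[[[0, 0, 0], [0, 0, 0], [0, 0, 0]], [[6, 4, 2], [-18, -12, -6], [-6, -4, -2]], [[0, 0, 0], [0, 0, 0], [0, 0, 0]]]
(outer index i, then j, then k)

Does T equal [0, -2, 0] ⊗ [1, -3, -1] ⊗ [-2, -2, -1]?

Reconstruct entry (1,0,0) from the claimed factors: Σₗ aₗ[1]bₗ[0]cₗ[0] = (-2)·(1)·(-2) = 4, but T[1,0,0] = 6. The claim is false.

No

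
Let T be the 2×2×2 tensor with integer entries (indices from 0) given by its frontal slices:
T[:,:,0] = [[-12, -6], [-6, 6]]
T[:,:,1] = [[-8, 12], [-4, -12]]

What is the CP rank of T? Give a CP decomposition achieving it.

Lower bound: in the mode-3 unfolding of T (rows indexed by k, columns by (i,j)) the 2×2 minor on rows k ∈ {0, 1}, columns (i,j) ∈ {(0,0), (0,1)} is det [[-12, -6], [-8, 12]] = -192 ≠ 0, so that unfolding has rank ≥ 2 and hence rank(T) ≥ 2 (CP rank is at least every unfolding rank, though it can be larger).
Upper bound: with S_k = T[:,:,k], the two rank-1 terms a₁b₁ᵀ, a₂b₂ᵀ are the rank-1 members of the pencil x·S₀ + y·S₁.
det(x·S₀ + y·S₁) is −108·x² + 144·xy + 144·y² = (-36)·(x − 2·y)(3·x + 2·y), vanishing at (x:y) = (2:1) and (2:-3).
M₁ = 2·S₀ + S₁ = [[-32, 0], [-16, 0]] = (-16)·[2, 1][1, 0]ᵀ and M₂ = 2·S₀ − 3·S₁ = [[0, -48], [0, 48]] = (-48)·[1, -1][0, 1]ᵀ, so take a₁ = [2, 1], b₁ = [1, 0], a₂ = [1, -1], b₂ = [0, 1].
Each slice is an integer combination of E₁ = a₁b₁ᵀ and E₂ = a₂b₂ᵀ: S₀ = −6·E₁ − 6·E₂, S₁ = −4·E₁ + 12·E₂; reading off coefficients, c₁ = [-6, -4] and c₂ = [-6, 12].
Hence T = [2, 1] ∘ [1, 0] ∘ [-6, -4] + [1, -1] ∘ [0, 1] ∘ [-6, 12], so rank(T) ≤ 2.
These bounds meet, so rank(T) = 2.

rank(T) = 2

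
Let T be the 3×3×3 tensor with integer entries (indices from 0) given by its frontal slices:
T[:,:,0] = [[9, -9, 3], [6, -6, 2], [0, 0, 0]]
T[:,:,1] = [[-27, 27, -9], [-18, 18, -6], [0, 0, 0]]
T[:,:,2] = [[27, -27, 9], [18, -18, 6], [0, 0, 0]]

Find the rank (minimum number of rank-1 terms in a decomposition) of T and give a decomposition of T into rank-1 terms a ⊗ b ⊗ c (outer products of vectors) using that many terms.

Lower bound: T ≠ 0 (e.g. T[0,0,0] = 9), so rank(T) ≥ 1.
Upper bound: if T = a ⊗ b ⊗ c then every fibre of T is a multiple of the corresponding factor, so read the factors off the fibres through the nonzero entry T[0,0,0] = 9.
The mode-1 fibre T[:,0,0] = [9, 6, 0] gives a = [3, 2, 0] (primitive direction); the mode-2 fibre T[0,:,0] = [9, -9, 3] gives b = [3, -3, 1]; then c[k] = T[0,0,k] / (a[0]·b[0]) = [9, -27, 27] / 9 = [1, -3, 3].
Expanding [3, 2, 0] ⊗ [3, -3, 1] ⊗ [1, -3, 3] reproduces all 27 entries of T, so T = [3, 2, 0] ⊗ [3, -3, 1] ⊗ [1, -3, 3] and rank(T) ≤ 1.
These bounds meet, so rank(T) = 1.
Check entry T[0,2,1] = -9: (3)·(1)·(-3) = -9.

rank(T) = 1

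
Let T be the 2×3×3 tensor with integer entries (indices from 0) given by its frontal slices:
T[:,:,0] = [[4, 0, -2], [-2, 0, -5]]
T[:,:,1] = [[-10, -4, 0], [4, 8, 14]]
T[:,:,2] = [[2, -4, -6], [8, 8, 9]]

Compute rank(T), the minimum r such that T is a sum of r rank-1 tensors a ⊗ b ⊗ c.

Lower bound: the mode-2 unfolding of T (rows indexed by j, columns by (i,k) = (0,0), (0,1), (0,2), (1,0), (1,1), (1,2)) is [[4, -10, 2, -2, 4, 8], [0, -4, -4, 0, 8, 8], [-2, 0, -6, -5, 14, 9]].
There the 3×3 minor on rows j ∈ {0, 1, 2}, columns (i,k) ∈ {(0,0), (0,1), (1,0)} is det [[4, -10, -2], [0, -4, 0], [-2, 0, -5]] = 96 ≠ 0, so this unfolding has rank ≥ 3; CP rank is at least every unfolding rank, so rank(T) ≥ 3. (This is only a lower bound: in general the CP rank may exceed every unfolding rank, so we still need to exhibit 3 rank-1 terms summing to T.)
Upper bound: T is a sum of 3 rank-1 terms, T = (0, 1) ⊗ (1, 0, 1) ⊗ (-4, 4, 2) + (1, -2) ⊗ (1, 2, 2) ⊗ (0, -2, -2) + (2, 1) ⊗ (2, 0, -1) ⊗ (1, -2, 1) (written with every a and b primitive with positive leading entry and the scale carried by c; CP decompositions are not unique, and this one is verified by expanding entrywise), so rank(T) ≤ 3.
These bounds meet, so rank(T) = 3.

3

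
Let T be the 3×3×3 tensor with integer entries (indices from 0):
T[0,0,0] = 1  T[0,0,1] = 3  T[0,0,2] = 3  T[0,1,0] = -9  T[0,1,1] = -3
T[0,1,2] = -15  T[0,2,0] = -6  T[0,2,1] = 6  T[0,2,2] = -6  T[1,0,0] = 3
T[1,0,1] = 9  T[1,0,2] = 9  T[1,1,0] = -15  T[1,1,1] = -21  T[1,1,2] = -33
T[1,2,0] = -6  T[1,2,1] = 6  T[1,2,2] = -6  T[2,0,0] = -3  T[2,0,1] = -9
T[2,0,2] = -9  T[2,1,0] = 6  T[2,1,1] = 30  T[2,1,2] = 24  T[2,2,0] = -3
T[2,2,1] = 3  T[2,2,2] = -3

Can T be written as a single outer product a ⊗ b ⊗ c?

No

The mode-3 unfolding of T (rows indexed by k, columns by (i,j) = (0,0), (0,1), (0,2), (1,0), (1,1), (1,2), (2,0), (2,1), (2,2)) is [[1, -9, -6, 3, -15, -6, -3, 6, -3], [3, -3, 6, 9, -21, 6, -9, 30, 3], [3, -15, -6, 9, -33, -6, -9, 24, -3]].
There the 2×2 minor on rows k ∈ {0, 1}, columns (i,j) ∈ {(0,0), (0,1)} is det [[1, -9], [3, -3]] = 24 ≠ 0, so this unfolding has rank ≥ 2; CP rank is at least every unfolding rank, so rank(T) ≥ 2.
In particular rank(T) ≥ 2 > 1, so T is not rank-1.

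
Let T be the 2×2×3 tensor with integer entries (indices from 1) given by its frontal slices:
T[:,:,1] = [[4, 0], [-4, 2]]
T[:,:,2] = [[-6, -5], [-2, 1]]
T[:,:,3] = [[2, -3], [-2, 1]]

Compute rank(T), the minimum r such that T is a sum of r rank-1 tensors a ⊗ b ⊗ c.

3

Lower bound: the mode-3 unfolding of T (rows indexed by k, columns by (i,j) = (1,1), (1,2), (2,1), (2,2)) is [[4, 0, -4, 2], [-6, -5, -2, 1], [2, -3, -2, 1]].
There the 3×3 minor on rows k ∈ {1, 2, 3}, columns (i,j) ∈ {(1,1), (1,2), (2,1)} is det [[4, 0, -4], [-6, -5, -2], [2, -3, -2]] = -96 ≠ 0, so this unfolding has rank ≥ 3; CP rank is at least every unfolding rank, so rank(T) ≥ 3. (This is only a lower bound: in general the CP rank may exceed every unfolding rank, so we still need to exhibit 3 rank-1 terms summing to T.)
Upper bound: T is a sum of 3 rank-1 terms, T = [1, -1] ⊗ [2, -1] ⊗ [2, 1, 1] + [1, 0] ⊗ [1, 1] ⊗ [4, 0, -4] + [1, 0] ⊗ [2, 1] ⊗ [-2, -4, 2] (written with every a and b primitive with positive leading entry and the scale carried by c; CP decompositions are not unique, and this one is verified by expanding entrywise), so rank(T) ≤ 3.
These bounds meet, so rank(T) = 3.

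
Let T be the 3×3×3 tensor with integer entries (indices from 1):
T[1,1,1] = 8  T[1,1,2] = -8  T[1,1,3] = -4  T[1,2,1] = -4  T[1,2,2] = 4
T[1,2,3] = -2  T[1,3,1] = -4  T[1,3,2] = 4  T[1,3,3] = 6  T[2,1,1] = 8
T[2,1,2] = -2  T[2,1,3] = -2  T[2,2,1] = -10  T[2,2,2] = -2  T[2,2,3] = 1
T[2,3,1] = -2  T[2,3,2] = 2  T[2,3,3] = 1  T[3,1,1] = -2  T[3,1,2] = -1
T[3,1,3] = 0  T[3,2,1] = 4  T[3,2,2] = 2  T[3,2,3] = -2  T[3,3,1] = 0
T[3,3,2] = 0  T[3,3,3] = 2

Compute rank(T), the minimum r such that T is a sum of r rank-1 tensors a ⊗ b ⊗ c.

3

Lower bound: the mode-2 unfolding of T (rows indexed by j, columns by (i,k) = (1,1), (1,2), (1,3), (2,1), (2,2), (2,3), (3,1), (3,2), (3,3)) is [[8, -8, -4, 8, -2, -2, -2, -1, 0], [-4, 4, -2, -10, -2, 1, 4, 2, -2], [-4, 4, 6, -2, 2, 1, 0, 0, 2]].
There the 3×3 minor on rows j ∈ {1, 2, 3}, columns (i,k) ∈ {(1,1), (1,3), (2,1)} is det [[8, -4, 8], [-4, -2, -10], [-4, 6, -2]] = 128 ≠ 0, so this unfolding has rank ≥ 3; CP rank is at least every unfolding rank, so rank(T) ≥ 3. (Flattening ranks never certify an upper bound on CP rank; for that we must actually write T with 3 rank-1 terms.)
Upper bound: T is a sum of 3 rank-1 terms, T = [0, 2, -1] ⊗ [1, -2, 0] ⊗ [2, 1, 0] + [2, 0, 1] ⊗ [0, 1, -1] ⊗ [0, 0, -2] + [2, 1, 0] ⊗ [2, -1, -1] ⊗ [2, -2, -1] (written with every a and b primitive with positive leading entry and the scale carried by c; CP decompositions are not unique, and this one is verified by expanding entrywise), so rank(T) ≤ 3.
These bounds meet, so rank(T) = 3.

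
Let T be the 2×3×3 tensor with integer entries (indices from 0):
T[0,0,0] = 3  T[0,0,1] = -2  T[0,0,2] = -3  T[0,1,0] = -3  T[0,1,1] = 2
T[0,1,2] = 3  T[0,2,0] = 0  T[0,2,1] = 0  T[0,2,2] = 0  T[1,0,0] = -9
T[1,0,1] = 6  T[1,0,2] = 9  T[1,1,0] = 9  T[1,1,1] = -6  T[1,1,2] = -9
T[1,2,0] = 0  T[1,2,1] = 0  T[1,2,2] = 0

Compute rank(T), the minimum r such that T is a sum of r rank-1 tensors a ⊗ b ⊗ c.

Lower bound: T ≠ 0 (e.g. T[0,0,0] = 3), so rank(T) ≥ 1.
Upper bound: if T = a ⊗ b ⊗ c then every fibre of T is a multiple of the corresponding factor, so read the factors off the fibres through the nonzero entry T[0,0,0] = 3.
The mode-1 fibre T[:,0,0] = [3, -9] gives a = [1, -3] (primitive direction); the mode-2 fibre T[0,:,0] = [3, -3, 0] gives b = [1, -1, 0]; then c[k] = T[0,0,k] / (a[0]·b[0]) = [3, -2, -3] / 1 = [3, -2, -3].
Expanding [1, -3] ⊗ [1, -1, 0] ⊗ [3, -2, -3] reproduces all 18 entries of T, so T = [1, -3] ⊗ [1, -1, 0] ⊗ [3, -2, -3] and rank(T) ≤ 1.
These bounds meet, so rank(T) = 1.

1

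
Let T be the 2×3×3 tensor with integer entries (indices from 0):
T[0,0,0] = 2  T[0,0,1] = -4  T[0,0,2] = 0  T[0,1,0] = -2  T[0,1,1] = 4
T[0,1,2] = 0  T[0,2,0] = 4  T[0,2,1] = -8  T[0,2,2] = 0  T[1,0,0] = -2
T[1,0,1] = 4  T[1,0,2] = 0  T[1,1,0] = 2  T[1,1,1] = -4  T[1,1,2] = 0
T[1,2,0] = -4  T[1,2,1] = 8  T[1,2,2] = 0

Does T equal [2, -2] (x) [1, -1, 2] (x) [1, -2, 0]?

Yes

Reconstruct entrywise from the claimed factors. For example, T[0,2,2] = 0 and Σₗ aₗ[0]bₗ[2]cₗ[2] = (2)·(2)·(0) = 0; checking all 18 entries, every one matches. The claim holds.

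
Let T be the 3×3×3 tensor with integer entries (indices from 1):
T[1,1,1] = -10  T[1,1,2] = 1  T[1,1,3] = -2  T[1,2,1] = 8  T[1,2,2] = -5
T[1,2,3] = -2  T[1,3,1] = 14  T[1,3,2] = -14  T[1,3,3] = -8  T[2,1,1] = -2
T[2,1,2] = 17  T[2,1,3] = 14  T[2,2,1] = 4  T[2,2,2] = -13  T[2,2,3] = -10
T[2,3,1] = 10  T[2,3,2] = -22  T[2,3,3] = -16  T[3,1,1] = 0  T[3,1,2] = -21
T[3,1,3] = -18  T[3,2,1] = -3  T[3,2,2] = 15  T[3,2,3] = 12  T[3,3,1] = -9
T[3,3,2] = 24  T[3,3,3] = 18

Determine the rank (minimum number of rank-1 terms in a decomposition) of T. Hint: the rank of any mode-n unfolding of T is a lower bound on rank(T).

Lower bound: the mode-2 unfolding of T (rows indexed by j, columns by (i,k) = (1,1), (1,2), (1,3), (2,1), (2,2), (2,3), (3,1), (3,2), (3,3)) is [[-10, 1, -2, -2, 17, 14, 0, -21, -18], [8, -5, -2, 4, -13, -10, -3, 15, 12], [14, -14, -8, 10, -22, -16, -9, 24, 18]].
There the 2×2 minor on rows j ∈ {1, 2}, columns (i,k) ∈ {(1,1), (1,2)} is det [[-10, 1], [8, -5]] = 42 ≠ 0, so this unfolding has rank ≥ 2; CP rank is at least every unfolding rank, so rank(T) ≥ 2. (Unfolding ranks only ever bound the CP rank from below — rank(T) can be strictly larger than all of them — so the matching upper bound has to come from an explicit 2-term decomposition.)
Upper bound — finding two terms. Write S_k = T[:,:,k] for the frontal slices: S₁ = [[-10, 8, 14], [-2, 4, 10], [0, -3, -9]], S₂ = [[1, -5, -14], [17, -13, -22], [-21, 15, 24]], S₃ = [[-2, -2, -8], [14, -10, -16], [-18, 12, 18]].
If T = a₁ ∘ b₁ ∘ c₁ + a₂ ∘ b₂ ∘ c₂ then each S_k = c₁[k]·a₁b₁ᵀ + c₂[k]·a₂b₂ᵀ. S₁ and S₂ are linearly independent, so a₁b₁ᵀ and a₂b₂ᵀ must span the same plane of matrices: they are the rank-1 matrices of the form x·S₁ + y·S₂.
The 2×2 minor of x·S₁ + y·S₂ on rows {1,2}, columns {1,2} is −24·x² − 12·xy + 72·y² = (-12)·(2·x − 3·y)(x + 2·y), vanishing at (x:y) = (3:2) and (2:-1).
M₁ = 3·S₁ + 2·S₂ = [[-28, 14, 14], [28, -14, -14], [-42, 21, 21]] = (-7)·[2, -2, 3][2, -1, -1]ᵀ and M₂ = 2·S₁ − S₂ = [[-21, 21, 42], [-21, 21, 42], [21, -21, -42]] = (-21)·[1, 1, -1][1, -1, -2]ᵀ, so take a₁ = [2, -2, 3], b₁ = [2, -1, -1], a₂ = [1, 1, -1], b₂ = [1, -1, -2].
Each slice is an integer combination of E₁ = a₁b₁ᵀ and E₂ = a₂b₂ᵀ: S₁ = −E₁ − 6·E₂, S₂ = −2·E₁ + 9·E₂, S₃ = −2·E₁ + 6·E₂; reading off coefficients, c₁ = [-1, -2, -2] and c₂ = [-6, 9, 6].
Hence T = [2, -2, 3] ∘ [2, -1, -1] ∘ [-1, -2, -2] + [1, 1, -1] ∘ [1, -1, -2] ∘ [-6, 9, 6], so rank(T) ≤ 2.
These bounds meet, so rank(T) = 2.

2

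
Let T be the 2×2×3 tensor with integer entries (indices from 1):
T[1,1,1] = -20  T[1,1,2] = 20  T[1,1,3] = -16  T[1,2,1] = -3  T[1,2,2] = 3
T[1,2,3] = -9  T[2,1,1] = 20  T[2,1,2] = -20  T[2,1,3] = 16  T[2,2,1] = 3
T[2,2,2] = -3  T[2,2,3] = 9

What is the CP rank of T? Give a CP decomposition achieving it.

rank(T) = 2

Lower bound: the mode-3 unfolding of T (rows indexed by k, columns by (i,j) = (1,1), (1,2), (2,1), (2,2)) is [[-20, -3, 20, 3], [20, 3, -20, -3], [-16, -9, 16, 9]].
There the 2×2 minor on rows k ∈ {1, 3}, columns (i,j) ∈ {(1,1), (1,2)} is det [[-20, -3], [-16, -9]] = 132 ≠ 0, so this unfolding has rank ≥ 2; CP rank is at least every unfolding rank, so rank(T) ≥ 2. (This is only a lower bound: in general the CP rank may exceed every unfolding rank, so we still need to exhibit 2 rank-1 terms summing to T.)
Upper bound — finding two terms. Every mode-1 slice of T is a multiple of one matrix: T[i,:,:] = a[i]·M with a = (1, -1) and M = [[-20, 20, -16], [-3, 3, -9]] (rows indexed by j, columns by k). So it suffices to write M as a sum of two rank-1 matrices.
Splitting M by its rows (j = 1, 2), M = (1, 0)(-20, 20, -16)ᵀ + (0, 1)(-3, 3, -9)ᵀ.
Hence T = (1, -1) ⊗ (1, 0) ⊗ (-20, 20, -16) + (1, -1) ⊗ (0, 1) ⊗ (-3, 3, -9), so rank(T) ≤ 2.
These bounds meet, so rank(T) = 2.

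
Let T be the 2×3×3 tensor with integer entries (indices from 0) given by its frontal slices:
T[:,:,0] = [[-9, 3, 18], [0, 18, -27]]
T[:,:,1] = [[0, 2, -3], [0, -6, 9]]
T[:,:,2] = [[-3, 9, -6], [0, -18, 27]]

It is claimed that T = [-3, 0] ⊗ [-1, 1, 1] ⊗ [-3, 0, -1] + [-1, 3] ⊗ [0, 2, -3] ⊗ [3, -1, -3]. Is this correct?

Reconstruct entrywise from the claimed factors. For example, T[0,0,1] = 0 and Σₗ aₗ[0]bₗ[0]cₗ[1] = (-3)·(-1)·(0) + (-1)·(0)·(-1) = 0; checking all 18 entries, every one matches. The claim holds.

Yes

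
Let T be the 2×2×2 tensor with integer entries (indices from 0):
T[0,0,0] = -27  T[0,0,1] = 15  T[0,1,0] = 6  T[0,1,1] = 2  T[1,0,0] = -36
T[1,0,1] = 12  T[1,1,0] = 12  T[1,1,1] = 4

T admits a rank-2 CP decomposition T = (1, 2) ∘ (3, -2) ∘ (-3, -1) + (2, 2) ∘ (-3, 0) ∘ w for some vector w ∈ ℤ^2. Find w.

w = (3, -3)

Subtract the known terms from T to get the rank-1 residual R = (2, 2) ∘ (-3, 0) ∘ w, so R[i,j,k] = a[i]·b[j]·w[k]. Pick indices with nonzero a[0]·b[0] = (2)·(-3) = -6. Only the fibre through (0,0,·) is needed: R[0,0,:] = T[0,0,:] − Σₗ aₗ[0]bₗ[0]cₗ = [-27, 15] − (1)·(3)·(-3, -1) = [-18, 18]. Then w[k] = R[0,0,k] / -6 for each k, giving w = [-18, 18] / -6 = (3, -3).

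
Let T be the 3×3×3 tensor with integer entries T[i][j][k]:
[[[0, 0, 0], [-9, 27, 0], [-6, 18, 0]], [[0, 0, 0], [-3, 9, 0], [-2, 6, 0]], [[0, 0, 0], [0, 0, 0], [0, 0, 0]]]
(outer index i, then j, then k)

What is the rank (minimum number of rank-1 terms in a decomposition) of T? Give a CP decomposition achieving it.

rank(T) = 1

Lower bound: T ≠ 0 (e.g. T[0,1,0] = -9), so rank(T) ≥ 1.
Upper bound: if T = a ⊗ b ⊗ c then every fibre of T is a multiple of the corresponding factor, so read the factors off the fibres through the nonzero entry T[0,1,0] = -9.
The mode-1 fibre T[:,1,0] = [-9, -3, 0] gives a = [3, 1, 0] (primitive direction); the mode-2 fibre T[0,:,0] = [0, -9, -6] gives b = [0, 3, 2]; then c[k] = T[0,1,k] / (a[0]·b[1]) = [-9, 27, 0] / 9 = [-1, 3, 0].
Expanding [3, 1, 0] ⊗ [0, 3, 2] ⊗ [-1, 3, 0] reproduces all 27 entries of T, so T = [3, 1, 0] ⊗ [0, 3, 2] ⊗ [-1, 3, 0] and rank(T) ≤ 1.
These bounds meet, so rank(T) = 1.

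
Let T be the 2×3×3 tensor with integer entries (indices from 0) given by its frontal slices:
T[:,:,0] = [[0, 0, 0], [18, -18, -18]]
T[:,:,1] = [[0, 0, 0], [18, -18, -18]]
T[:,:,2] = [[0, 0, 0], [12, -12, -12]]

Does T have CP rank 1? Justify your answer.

If T = a (x) b (x) c then every fibre of T is a multiple of the corresponding factor, so read the factors off the fibres through the nonzero entry T[1,0,0] = 18.
The mode-1 fibre T[:,0,0] = [0, 18] gives a = (0, 1) (primitive direction); the mode-2 fibre T[1,:,0] = [18, -18, -18] gives b = (1, -1, -1); then c[k] = T[1,0,k] / (a[1]·b[0]) = [18, 18, 12] / 1 = (18, 18, 12).
Expanding (0, 1) (x) (1, -1, -1) (x) (18, 18, 12) reproduces all 18 entries of T, so T = (0, 1) (x) (1, -1, -1) (x) (18, 18, 12) and rank(T) ≤ 1.
Equivalently every frontal slice T[:,:,k] is c[k] times the rank-1 matrix (0, 1) (x) (1, -1, -1). So T has rank 1 (it is nonzero).

Yes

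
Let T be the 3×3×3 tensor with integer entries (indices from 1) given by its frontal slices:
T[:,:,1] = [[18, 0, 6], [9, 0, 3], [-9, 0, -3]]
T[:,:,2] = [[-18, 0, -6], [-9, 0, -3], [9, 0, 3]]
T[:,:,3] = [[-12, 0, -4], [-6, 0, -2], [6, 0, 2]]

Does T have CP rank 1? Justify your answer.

If T = a ⊗ b ⊗ c then every fibre of T is a multiple of the corresponding factor, so read the factors off the fibres through the nonzero entry T[1,1,1] = 18.
The mode-1 fibre T[:,1,1] = [18, 9, -9] gives a = [2, 1, -1] (primitive direction); the mode-2 fibre T[1,:,1] = [18, 0, 6] gives b = [3, 0, 1]; then c[k] = T[1,1,k] / (a[1]·b[1]) = [18, -18, -12] / 6 = [3, -3, -2].
Expanding [2, 1, -1] ⊗ [3, 0, 1] ⊗ [3, -3, -2] reproduces all 27 entries of T, so T = [2, 1, -1] ⊗ [3, 0, 1] ⊗ [3, -3, -2] and rank(T) ≤ 1.
Equivalently every frontal slice T[:,:,k] is c[k] times the rank-1 matrix [2, 1, -1] ⊗ [3, 0, 1]. So T has rank 1 (it is nonzero).

Yes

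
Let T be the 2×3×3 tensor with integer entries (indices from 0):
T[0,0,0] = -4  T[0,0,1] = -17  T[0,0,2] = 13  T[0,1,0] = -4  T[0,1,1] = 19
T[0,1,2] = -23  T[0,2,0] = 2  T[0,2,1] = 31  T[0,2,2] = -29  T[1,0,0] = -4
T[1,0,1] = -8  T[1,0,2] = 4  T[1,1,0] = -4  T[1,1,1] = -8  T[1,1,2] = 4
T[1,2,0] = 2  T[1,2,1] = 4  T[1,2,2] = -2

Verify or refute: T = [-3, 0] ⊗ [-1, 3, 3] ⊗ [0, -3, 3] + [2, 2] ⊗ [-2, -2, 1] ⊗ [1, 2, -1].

Yes

Reconstruct entrywise from the claimed factors. For example, T[0,2,0] = 2 and Σₗ aₗ[0]bₗ[2]cₗ[0] = (-3)·(3)·(0) + (2)·(1)·(1) = 2; checking all 18 entries, every one matches. The claim holds.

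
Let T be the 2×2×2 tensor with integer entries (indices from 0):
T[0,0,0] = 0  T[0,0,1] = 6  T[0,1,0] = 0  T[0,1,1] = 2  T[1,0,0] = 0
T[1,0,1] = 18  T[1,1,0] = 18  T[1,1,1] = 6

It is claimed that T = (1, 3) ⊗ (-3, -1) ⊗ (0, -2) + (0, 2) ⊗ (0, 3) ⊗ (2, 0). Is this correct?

Reconstruct entry (1,1,0) from the claimed factors: Σₗ aₗ[1]bₗ[1]cₗ[0] = (3)·(-1)·(0) + (2)·(3)·(2) = 12, but T[1,1,0] = 18. The claim is false.

No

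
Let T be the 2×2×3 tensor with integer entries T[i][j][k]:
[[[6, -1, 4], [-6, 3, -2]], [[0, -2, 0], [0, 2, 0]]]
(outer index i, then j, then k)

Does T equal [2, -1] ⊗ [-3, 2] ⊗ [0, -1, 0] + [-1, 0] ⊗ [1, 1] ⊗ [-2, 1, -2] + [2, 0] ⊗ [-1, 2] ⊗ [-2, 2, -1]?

No

Reconstruct entry (0,0,1) from the claimed factors: Σₗ aₗ[0]bₗ[0]cₗ[1] = (2)·(-3)·(-1) + (-1)·(1)·(1) + (2)·(-1)·(2) = 1, but T[0,0,1] = -1. The claim is false.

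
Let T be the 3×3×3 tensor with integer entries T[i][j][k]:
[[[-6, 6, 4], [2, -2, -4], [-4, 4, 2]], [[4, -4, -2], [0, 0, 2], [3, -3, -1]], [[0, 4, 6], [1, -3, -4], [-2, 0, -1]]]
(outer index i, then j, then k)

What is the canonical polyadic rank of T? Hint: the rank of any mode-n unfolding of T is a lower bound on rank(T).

Lower bound: in the mode-3 unfolding of T (rows indexed by k, columns by (i,j)) the 3×3 minor on rows k ∈ {0, 1, 2}, columns (i,j) ∈ {(0,0), (0,1), (2,0)} is det [[-6, 2, 0], [6, -2, 4], [4, -4, 6]] = -64 ≠ 0, so that unfolding has rank ≥ 3 and hence rank(T) ≥ 3 (CP rank is at least every unfolding rank, though it can be larger).
Upper bound: T is a sum of 3 rank-1 terms, T = (0, 0, 1) ∘ (2, -1, -1) ∘ (1, 1, 2) + (1, -1, 0) ∘ (1, 1, 1) ∘ (-2, 2, 0) + (2, -1, 1) ∘ (2, -2, 1) ∘ (-1, 1, 1) (written with every a and b primitive with positive leading entry and the scale carried by c; CP decompositions are not unique, and this one is verified by expanding entrywise), so rank(T) ≤ 3.
These bounds meet, so rank(T) = 3.

3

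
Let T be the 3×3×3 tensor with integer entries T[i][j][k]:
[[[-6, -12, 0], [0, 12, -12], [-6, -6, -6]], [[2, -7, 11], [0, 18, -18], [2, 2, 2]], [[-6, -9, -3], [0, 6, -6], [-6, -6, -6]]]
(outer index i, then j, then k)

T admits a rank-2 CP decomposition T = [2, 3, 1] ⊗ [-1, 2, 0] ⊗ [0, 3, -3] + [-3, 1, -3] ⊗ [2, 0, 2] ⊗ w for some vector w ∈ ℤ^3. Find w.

w = [1, 1, 1]

Subtract the known terms from T to get the rank-1 residual R = [-3, 1, -3] ⊗ [2, 0, 2] ⊗ w, so R[i,j,k] = a[i]·b[j]·w[k]. Pick indices with nonzero a[0]·b[0] = (-3)·(2) = -6. Only the fibre through (0,0,·) is needed: R[0,0,:] = T[0,0,:] − Σₗ aₗ[0]bₗ[0]cₗ = [-6, -12, 0] − (2)·(-1)·[0, 3, -3] = [-6, -6, -6]. Then w[k] = R[0,0,k] / -6 for each k, giving w = [-6, -6, -6] / -6 = [1, 1, 1].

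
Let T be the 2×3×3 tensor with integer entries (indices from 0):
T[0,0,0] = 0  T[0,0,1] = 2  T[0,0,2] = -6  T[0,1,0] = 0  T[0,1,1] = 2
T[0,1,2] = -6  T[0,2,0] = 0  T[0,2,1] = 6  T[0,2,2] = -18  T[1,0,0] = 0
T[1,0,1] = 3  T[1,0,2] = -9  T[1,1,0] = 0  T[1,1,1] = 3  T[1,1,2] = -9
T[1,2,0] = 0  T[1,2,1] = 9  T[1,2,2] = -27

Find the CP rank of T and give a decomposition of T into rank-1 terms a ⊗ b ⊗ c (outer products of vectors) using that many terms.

Lower bound: T ≠ 0 (e.g. T[0,0,1] = 2), so rank(T) ≥ 1.
Upper bound: if T = a ⊗ b ⊗ c then every fibre of T is a multiple of the corresponding factor, so read the factors off the fibres through the nonzero entry T[0,0,1] = 2.
The mode-1 fibre T[:,0,1] = [2, 3] gives a = [2, 3] (primitive direction); the mode-2 fibre T[0,:,1] = [2, 2, 6] gives b = [1, 1, 3]; then c[k] = T[0,0,k] / (a[0]·b[0]) = [0, 2, -6] / 2 = [0, 1, -3].
Expanding [2, 3] ⊗ [1, 1, 3] ⊗ [0, 1, -3] reproduces all 18 entries of T, so T = [2, 3] ⊗ [1, 1, 3] ⊗ [0, 1, -3] and rank(T) ≤ 1.
These bounds meet, so rank(T) = 1.

rank(T) = 1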